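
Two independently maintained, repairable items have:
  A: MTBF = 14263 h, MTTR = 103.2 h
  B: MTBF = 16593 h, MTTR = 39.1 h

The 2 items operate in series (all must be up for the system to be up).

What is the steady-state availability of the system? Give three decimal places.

A(A) = MTBF/(MTBF+MTTR) = 14263/(14263+103.2) = 0.992816
A(B) = MTBF/(MTBF+MTTR) = 16593/(16593+39.1) = 0.997649
Series availability: 0.992816 × 0.997649 = 0.990

0.990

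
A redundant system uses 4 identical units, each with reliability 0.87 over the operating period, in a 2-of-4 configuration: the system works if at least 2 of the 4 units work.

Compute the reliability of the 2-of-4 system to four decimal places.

R = Σ_{i=2}^{4} C(4,i) p^i (1−p)^{4−i} with p = 0.87
C(4,2)·0.87^2·0.13^2 = 0.076750
C(4,3)·0.87^3·0.13^1 = 0.342422
C(4,4)·0.87^4·0.13^0 = 0.572898
Sum = 0.9921

0.9921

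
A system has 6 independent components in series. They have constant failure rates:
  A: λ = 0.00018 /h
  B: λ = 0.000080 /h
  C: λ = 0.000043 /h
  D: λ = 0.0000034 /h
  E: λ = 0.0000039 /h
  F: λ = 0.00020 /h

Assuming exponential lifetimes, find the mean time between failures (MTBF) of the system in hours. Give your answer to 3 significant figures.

1960

Series of exponential components: λ_sys = Σ λ_i
λ_sys = 0.00018 + 0.000080 + 0.000043 + 0.0000034 + 0.0000039 + 0.00020 = 5.1030e-04 /h
MTBF = 1 / λ_sys = 1960 h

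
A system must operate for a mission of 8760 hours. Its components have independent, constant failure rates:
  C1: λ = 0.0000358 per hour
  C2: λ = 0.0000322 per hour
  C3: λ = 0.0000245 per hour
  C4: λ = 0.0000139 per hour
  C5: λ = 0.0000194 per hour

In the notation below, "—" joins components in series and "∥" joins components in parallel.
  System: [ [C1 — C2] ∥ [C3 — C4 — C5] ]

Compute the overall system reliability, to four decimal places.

R(C1) = exp(−0.0000358 × 8760) = 0.730805
R(C2) = exp(−0.0000322 × 8760) = 0.754219
R(C3) = exp(−0.0000245 × 8760) = 0.806848
R(C4) = exp(−0.0000139 × 8760) = 0.885357
R(C5) = exp(−0.0000194 × 8760) = 0.843712
Series (C1 and C2): 0.730805 × 0.754219 = 0.551187
Series (C3, C4, and C5): 0.806848 × 0.885357 × 0.843712 = 0.602704
Parallel ([0.551187] and [0.602704]): 1 − (1 − 0.551187)(1 − 0.602704) = 0.8217

0.8217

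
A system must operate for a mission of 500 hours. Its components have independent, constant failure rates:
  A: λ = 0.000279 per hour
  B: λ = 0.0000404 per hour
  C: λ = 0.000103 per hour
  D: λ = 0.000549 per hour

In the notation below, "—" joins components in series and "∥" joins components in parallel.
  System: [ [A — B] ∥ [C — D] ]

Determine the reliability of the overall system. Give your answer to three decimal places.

R(A) = exp(−0.000279 × 500) = 0.86979
R(B) = exp(−0.0000404 × 500) = 0.98000
R(C) = exp(−0.000103 × 500) = 0.94980
R(D) = exp(−0.000549 × 500) = 0.75995
Series (A and B): 0.86979 × 0.98000 = 0.85239
Series (C and D): 0.94980 × 0.75995 = 0.72180
Parallel ([0.85239] and [0.72180]): 1 − (1 − 0.85239)(1 − 0.72180) = 0.959

0.959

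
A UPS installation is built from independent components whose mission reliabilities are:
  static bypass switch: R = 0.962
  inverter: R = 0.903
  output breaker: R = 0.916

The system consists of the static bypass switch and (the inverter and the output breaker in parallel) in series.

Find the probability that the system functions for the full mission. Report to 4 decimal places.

Parallel (inverter and output breaker): 1 − (1 − 0.903000)(1 − 0.916000) = 0.991852
Series (static bypass switch and [0.991852]): 0.962000 × 0.991852 = 0.9542

0.9542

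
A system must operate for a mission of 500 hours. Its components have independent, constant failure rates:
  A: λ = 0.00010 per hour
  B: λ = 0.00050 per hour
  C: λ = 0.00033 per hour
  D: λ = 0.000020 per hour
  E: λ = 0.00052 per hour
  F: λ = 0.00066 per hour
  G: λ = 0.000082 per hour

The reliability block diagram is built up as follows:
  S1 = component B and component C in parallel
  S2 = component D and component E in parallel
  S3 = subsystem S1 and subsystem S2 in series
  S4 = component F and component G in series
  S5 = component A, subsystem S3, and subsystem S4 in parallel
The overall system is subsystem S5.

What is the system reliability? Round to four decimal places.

0.9995

R(A) = exp(−0.00010 × 500) = 0.951229
R(B) = exp(−0.00050 × 500) = 0.778801
R(C) = exp(−0.00033 × 500) = 0.847894
R(D) = exp(−0.000020 × 500) = 0.990050
R(E) = exp(−0.00052 × 500) = 0.771052
R(F) = exp(−0.00066 × 500) = 0.718924
R(G) = exp(−0.000082 × 500) = 0.959829
Parallel (B and C): 1 − (1 − 0.778801)(1 − 0.847894) = 0.966354
Parallel (D and E): 1 − (1 − 0.990050)(1 − 0.771052) = 0.997722
Series ([0.966354] and [0.997722]): 0.966354 × 0.997722 = 0.964153
Series (F and G): 0.718924 × 0.959829 = 0.690044
Parallel (A, [0.964153], and [0.690044]): 1 − (1 − 0.951229)(1 − 0.964153)(1 − 0.690044) = 0.9995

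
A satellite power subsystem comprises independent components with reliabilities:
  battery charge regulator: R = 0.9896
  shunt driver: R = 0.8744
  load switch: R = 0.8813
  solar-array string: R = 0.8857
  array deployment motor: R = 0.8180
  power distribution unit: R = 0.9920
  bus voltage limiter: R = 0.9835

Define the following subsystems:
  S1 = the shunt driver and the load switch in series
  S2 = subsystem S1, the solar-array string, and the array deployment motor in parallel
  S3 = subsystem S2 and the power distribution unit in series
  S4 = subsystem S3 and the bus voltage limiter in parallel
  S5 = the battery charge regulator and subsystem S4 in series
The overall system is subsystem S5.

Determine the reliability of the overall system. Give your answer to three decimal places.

0.989

Series (shunt driver and load switch): 0.87440 × 0.88130 = 0.77061
Parallel ([0.77061], solar-array string, and array deployment motor): 1 − (1 − 0.77061)(1 − 0.88570)(1 − 0.81800) = 0.99523
Series ([0.99523] and power distribution unit): 0.99523 × 0.99200 = 0.98727
Parallel ([0.98727] and bus voltage limiter): 1 − (1 − 0.98727)(1 − 0.98350) = 0.99979
Series (battery charge regulator and [0.99979]): 0.98960 × 0.99979 = 0.989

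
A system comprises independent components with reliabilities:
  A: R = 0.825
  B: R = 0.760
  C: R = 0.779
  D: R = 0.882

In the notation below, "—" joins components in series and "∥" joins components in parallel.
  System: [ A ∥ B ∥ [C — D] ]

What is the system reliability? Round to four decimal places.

Series (C and D): 0.779000 × 0.882000 = 0.687078
Parallel (A, B, and [0.687078]): 1 − (1 − 0.825000)(1 − 0.760000)(1 − 0.687078) = 0.9869

0.9869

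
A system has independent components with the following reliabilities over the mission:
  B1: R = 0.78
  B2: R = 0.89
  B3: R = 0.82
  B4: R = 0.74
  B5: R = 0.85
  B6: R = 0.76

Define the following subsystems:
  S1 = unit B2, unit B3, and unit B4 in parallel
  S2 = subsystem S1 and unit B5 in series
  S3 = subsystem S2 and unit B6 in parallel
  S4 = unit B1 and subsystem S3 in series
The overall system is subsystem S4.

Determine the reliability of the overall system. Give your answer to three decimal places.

Parallel (B2, B3, and B4): 1 − (1 − 0.89000)(1 − 0.82000)(1 − 0.74000) = 0.99485
Series ([0.99485] and B5): 0.99485 × 0.85000 = 0.84562
Parallel ([0.84562] and B6): 1 − (1 − 0.84562)(1 − 0.76000) = 0.96295
Series (B1 and [0.96295]): 0.78000 × 0.96295 = 0.751

0.751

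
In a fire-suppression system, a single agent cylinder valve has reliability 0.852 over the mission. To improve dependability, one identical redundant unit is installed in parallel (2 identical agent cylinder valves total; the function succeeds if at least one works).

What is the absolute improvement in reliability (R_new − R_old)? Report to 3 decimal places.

R_before = 0.852
R_after = 1 − (1 − 0.852)^2 = 0.978
ΔR = 0.978 − 0.852 = 0.126

0.126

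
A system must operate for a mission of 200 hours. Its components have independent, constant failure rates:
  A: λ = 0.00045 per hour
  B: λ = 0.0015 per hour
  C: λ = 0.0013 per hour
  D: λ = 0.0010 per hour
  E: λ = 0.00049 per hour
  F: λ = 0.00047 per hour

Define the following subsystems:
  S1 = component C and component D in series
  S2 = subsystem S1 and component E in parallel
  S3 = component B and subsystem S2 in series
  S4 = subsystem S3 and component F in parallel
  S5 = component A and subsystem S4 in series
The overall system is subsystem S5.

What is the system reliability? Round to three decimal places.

0.891

R(A) = exp(−0.00045 × 200) = 0.91393
R(B) = exp(−0.0015 × 200) = 0.74082
R(C) = exp(−0.0013 × 200) = 0.77105
R(D) = exp(−0.0010 × 200) = 0.81873
R(E) = exp(−0.00049 × 200) = 0.90665
R(F) = exp(−0.00047 × 200) = 0.91028
Series (C and D): 0.77105 × 0.81873 = 0.63128
Parallel ([0.63128] and E): 1 − (1 − 0.63128)(1 − 0.90665) = 0.96558
Series (B and [0.96558]): 0.74082 × 0.96558 = 0.71532
Parallel ([0.71532] and F): 1 − (1 − 0.71532)(1 − 0.91028) = 0.97446
Series (A and [0.97446]): 0.91393 × 0.97446 = 0.891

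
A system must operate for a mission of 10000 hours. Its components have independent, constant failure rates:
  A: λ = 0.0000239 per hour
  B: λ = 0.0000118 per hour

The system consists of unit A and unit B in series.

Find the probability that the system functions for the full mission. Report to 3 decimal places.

0.700

R(A) = exp(−0.0000239 × 10000) = 0.78741
R(B) = exp(−0.0000118 × 10000) = 0.88870
Series (A and B): 0.78741 × 0.88870 = 0.700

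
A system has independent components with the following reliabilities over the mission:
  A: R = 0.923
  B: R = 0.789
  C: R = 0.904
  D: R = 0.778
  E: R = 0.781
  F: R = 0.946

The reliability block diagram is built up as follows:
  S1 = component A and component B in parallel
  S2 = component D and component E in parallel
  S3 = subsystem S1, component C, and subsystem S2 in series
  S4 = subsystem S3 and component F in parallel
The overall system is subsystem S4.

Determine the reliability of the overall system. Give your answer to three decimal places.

Parallel (A and B): 1 − (1 − 0.92300)(1 − 0.78900) = 0.98375
Parallel (D and E): 1 − (1 − 0.77800)(1 − 0.78100) = 0.95138
Series ([0.98375], C, and [0.95138]): 0.98375 × 0.90400 × 0.95138 = 0.84607
Parallel ([0.84607] and F): 1 − (1 − 0.84607)(1 − 0.94600) = 0.992

0.992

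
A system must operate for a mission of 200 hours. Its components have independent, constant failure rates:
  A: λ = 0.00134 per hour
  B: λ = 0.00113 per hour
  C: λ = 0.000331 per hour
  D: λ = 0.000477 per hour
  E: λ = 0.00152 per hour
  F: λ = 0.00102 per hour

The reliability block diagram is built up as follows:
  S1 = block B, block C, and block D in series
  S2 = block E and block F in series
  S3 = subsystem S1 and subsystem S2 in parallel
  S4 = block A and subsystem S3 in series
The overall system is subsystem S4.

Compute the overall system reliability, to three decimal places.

R(A) = exp(−0.00134 × 200) = 0.76491
R(B) = exp(−0.00113 × 200) = 0.79772
R(C) = exp(−0.000331 × 200) = 0.93594
R(D) = exp(−0.000477 × 200) = 0.90901
R(E) = exp(−0.00152 × 200) = 0.73786
R(F) = exp(−0.00102 × 200) = 0.81546
Series (B, C, and D): 0.79772 × 0.93594 × 0.90901 = 0.67868
Series (E and F): 0.73786 × 0.81546 = 0.60170
Parallel ([0.67868] and [0.60170]): 1 − (1 − 0.67868)(1 − 0.60170) = 0.87202
Series (A and [0.87202]): 0.76491 × 0.87202 = 0.667

0.667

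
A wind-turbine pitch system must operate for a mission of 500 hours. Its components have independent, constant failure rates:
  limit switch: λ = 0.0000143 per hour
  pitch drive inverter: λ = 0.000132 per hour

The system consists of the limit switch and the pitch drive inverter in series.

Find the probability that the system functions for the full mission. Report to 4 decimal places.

0.9295

R(limit switch) = exp(−0.0000143 × 500) = 0.992876
R(pitch drive inverter) = exp(−0.000132 × 500) = 0.936131
Series (limit switch and pitch drive inverter): 0.992876 × 0.936131 = 0.9295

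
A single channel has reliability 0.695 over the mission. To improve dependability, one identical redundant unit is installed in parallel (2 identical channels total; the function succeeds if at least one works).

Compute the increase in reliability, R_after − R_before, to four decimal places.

0.2120

R_before = 0.695
R_after = 1 − (1 − 0.695)^2 = 0.9070
ΔR = 0.9070 − 0.695 = 0.2120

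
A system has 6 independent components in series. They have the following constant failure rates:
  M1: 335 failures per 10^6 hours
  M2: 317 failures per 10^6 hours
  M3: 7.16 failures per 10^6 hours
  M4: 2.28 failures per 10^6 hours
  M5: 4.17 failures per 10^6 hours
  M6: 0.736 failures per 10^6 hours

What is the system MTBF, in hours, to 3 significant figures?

Series of exponential components: λ_sys = Σ λ_i
λ_sys = 0.000335 + 0.000317 + 0.00000716 + 0.00000228 + 0.00000417 + 0.000000736 = 6.6635e-04 /h
MTBF = 1 / λ_sys = 1500 h

1500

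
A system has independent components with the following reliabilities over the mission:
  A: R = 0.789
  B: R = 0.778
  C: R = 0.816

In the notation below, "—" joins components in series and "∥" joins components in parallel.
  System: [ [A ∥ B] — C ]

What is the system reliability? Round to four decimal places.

0.7778

Parallel (A and B): 1 − (1 − 0.789000)(1 − 0.778000) = 0.953158
Series ([0.953158] and C): 0.953158 × 0.816000 = 0.7778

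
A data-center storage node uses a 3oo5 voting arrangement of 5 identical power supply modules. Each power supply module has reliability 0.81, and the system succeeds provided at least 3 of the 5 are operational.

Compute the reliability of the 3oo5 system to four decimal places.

0.9495

R = Σ_{i=3}^{5} C(5,i) p^i (1−p)^{5−i} with p = 0.81
C(5,3)·0.81^3·0.19^2 = 0.191850
C(5,4)·0.81^4·0.19^1 = 0.408944
C(5,5)·0.81^5·0.19^0 = 0.348678
Sum = 0.9495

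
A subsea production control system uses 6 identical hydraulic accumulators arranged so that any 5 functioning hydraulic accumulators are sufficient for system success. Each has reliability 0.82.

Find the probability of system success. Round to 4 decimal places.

0.7044

R = Σ_{i=5}^{6} C(6,i) p^i (1−p)^{6−i} with p = 0.82
C(6,5)·0.82^5·0.18^1 = 0.400399
C(6,6)·0.82^6·0.18^0 = 0.304007
Sum = 0.7044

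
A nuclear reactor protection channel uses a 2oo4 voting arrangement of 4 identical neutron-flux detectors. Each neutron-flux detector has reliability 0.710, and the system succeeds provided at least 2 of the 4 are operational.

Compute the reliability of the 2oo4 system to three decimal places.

R = Σ_{i=2}^{4} C(4,i) p^i (1−p)^{4−i} with p = 0.710
C(4,2)·0.710^2·0.290^2 = 0.25437
C(4,3)·0.710^3·0.290^1 = 0.41518
C(4,4)·0.710^4·0.290^0 = 0.25412
Sum = 0.924

0.924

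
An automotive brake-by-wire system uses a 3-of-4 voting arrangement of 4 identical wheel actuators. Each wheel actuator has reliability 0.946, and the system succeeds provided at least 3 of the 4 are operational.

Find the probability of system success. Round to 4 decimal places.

0.9837

R = Σ_{i=3}^{4} C(4,i) p^i (1−p)^{4−i} with p = 0.946
C(4,3)·0.946^3·0.054^1 = 0.182864
C(4,4)·0.946^4·0.054^0 = 0.800875
Sum = 0.9837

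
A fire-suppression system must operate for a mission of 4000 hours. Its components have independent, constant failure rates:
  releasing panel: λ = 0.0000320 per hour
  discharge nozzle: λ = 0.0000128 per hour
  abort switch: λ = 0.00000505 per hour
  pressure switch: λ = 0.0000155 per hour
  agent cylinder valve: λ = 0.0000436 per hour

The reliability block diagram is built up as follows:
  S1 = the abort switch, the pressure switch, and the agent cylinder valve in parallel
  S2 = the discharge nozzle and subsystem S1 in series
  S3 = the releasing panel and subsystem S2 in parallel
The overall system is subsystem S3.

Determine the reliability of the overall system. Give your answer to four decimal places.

0.9940

R(releasing panel) = exp(−0.0000320 × 4000) = 0.879853
R(discharge nozzle) = exp(−0.0000128 × 4000) = 0.950089
R(abort switch) = exp(−0.00000505 × 4000) = 0.980003
R(pressure switch) = exp(−0.0000155 × 4000) = 0.939883
R(agent cylinder valve) = exp(−0.0000436 × 4000) = 0.839961
Parallel (abort switch, pressure switch, and agent cylinder valve): 1 − (1 − 0.980003)(1 − 0.939883)(1 − 0.839961) = 0.999808
Series (discharge nozzle and [0.999808]): 0.950089 × 0.999808 = 0.949907
Parallel (releasing panel and [0.949907]): 1 − (1 − 0.879853)(1 − 0.949907) = 0.9940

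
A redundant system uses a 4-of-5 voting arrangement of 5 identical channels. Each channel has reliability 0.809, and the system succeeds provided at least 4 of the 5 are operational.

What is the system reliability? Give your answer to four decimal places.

0.7556

R = Σ_{i=4}^{5} C(5,i) p^i (1−p)^{5−i} with p = 0.809
C(5,4)·0.809^4·0.191^1 = 0.409070
C(5,5)·0.809^5·0.191^0 = 0.346531
Sum = 0.7556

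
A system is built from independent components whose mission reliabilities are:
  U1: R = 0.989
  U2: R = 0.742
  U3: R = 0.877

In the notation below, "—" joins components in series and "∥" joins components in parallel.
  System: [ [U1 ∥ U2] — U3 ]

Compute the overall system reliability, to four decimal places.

0.8745

Parallel (U1 and U2): 1 − (1 − 0.989000)(1 − 0.742000) = 0.997162
Series ([0.997162] and U3): 0.997162 × 0.877000 = 0.8745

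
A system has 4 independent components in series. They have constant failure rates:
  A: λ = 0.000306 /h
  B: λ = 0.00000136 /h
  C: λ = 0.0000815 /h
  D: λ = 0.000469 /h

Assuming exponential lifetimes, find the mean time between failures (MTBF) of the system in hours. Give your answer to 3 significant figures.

Series of exponential components: λ_sys = Σ λ_i
λ_sys = 0.000306 + 0.00000136 + 0.0000815 + 0.000469 = 8.5786e-04 /h
MTBF = 1 / λ_sys = 1170 h

1170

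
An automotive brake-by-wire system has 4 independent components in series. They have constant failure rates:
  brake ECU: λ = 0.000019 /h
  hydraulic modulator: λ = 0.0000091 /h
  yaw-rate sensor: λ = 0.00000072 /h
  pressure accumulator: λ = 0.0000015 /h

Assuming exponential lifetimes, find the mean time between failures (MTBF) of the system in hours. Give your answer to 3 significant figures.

Series of exponential components: λ_sys = Σ λ_i
λ_sys = 0.000019 + 0.0000091 + 0.00000072 + 0.0000015 = 3.0320e-05 /h
MTBF = 1 / λ_sys = 33000 h

33000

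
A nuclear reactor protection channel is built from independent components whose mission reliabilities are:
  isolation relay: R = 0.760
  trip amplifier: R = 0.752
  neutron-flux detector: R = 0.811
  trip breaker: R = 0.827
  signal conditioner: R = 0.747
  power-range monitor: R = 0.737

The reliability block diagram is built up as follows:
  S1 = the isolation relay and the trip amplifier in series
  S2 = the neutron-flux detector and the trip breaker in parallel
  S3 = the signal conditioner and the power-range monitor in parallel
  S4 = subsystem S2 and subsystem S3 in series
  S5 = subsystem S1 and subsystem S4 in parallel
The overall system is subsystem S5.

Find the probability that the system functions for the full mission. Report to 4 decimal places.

0.9584

Series (isolation relay and trip amplifier): 0.760000 × 0.752000 = 0.571520
Parallel (neutron-flux detector and trip breaker): 1 − (1 − 0.811000)(1 − 0.827000) = 0.967303
Parallel (signal conditioner and power-range monitor): 1 − (1 − 0.747000)(1 − 0.737000) = 0.933461
Series ([0.967303] and [0.933461]): 0.967303 × 0.933461 = 0.902940
Parallel ([0.571520] and [0.902940]): 1 − (1 − 0.571520)(1 − 0.902940) = 0.9584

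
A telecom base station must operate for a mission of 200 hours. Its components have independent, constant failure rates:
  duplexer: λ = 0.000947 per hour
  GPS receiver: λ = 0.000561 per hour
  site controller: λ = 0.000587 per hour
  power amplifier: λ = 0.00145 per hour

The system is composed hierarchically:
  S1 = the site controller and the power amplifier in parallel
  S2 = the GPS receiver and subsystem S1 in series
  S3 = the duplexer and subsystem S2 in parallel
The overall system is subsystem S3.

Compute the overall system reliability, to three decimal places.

R(duplexer) = exp(−0.000947 × 200) = 0.82746
R(GPS receiver) = exp(−0.000561 × 200) = 0.89387
R(site controller) = exp(−0.000587 × 200) = 0.88923
R(power amplifier) = exp(−0.00145 × 200) = 0.74826
Parallel (site controller and power amplifier): 1 − (1 − 0.88923)(1 − 0.74826) = 0.97211
Series (GPS receiver and [0.97211]): 0.89387 × 0.97211 = 0.86894
Parallel (duplexer and [0.86894]): 1 − (1 − 0.82746)(1 − 0.86894) = 0.977

0.977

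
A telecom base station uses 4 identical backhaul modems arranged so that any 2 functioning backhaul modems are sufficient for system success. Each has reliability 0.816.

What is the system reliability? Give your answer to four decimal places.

0.9785

R = Σ_{i=2}^{4} C(4,i) p^i (1−p)^{4−i} with p = 0.816
C(4,2)·0.816^2·0.184^2 = 0.135259
C(4,3)·0.816^3·0.184^1 = 0.399897
C(4,4)·0.816^4·0.184^0 = 0.443364
Sum = 0.9785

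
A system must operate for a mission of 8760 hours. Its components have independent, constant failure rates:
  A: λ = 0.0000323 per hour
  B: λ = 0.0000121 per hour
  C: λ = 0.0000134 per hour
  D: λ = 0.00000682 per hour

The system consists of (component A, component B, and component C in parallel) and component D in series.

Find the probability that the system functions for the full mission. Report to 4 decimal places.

0.9394

R(A) = exp(−0.0000323 × 8760) = 0.753559
R(B) = exp(−0.0000121 × 8760) = 0.899428
R(C) = exp(−0.0000134 × 8760) = 0.889244
R(D) = exp(−0.00000682 × 8760) = 0.942006
Parallel (A, B, and C): 1 − (1 − 0.753559)(1 − 0.899428)(1 − 0.889244) = 0.997255
Series ([0.997255] and D): 0.997255 × 0.942006 = 0.9394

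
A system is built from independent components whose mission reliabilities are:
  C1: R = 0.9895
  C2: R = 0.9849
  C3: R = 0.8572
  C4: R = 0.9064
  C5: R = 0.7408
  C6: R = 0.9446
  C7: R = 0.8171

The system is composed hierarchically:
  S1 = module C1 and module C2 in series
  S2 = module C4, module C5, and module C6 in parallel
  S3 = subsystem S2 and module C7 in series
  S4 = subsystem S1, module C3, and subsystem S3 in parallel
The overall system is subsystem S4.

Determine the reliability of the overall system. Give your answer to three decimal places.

Series (C1 and C2): 0.98950 × 0.98490 = 0.97456
Parallel (C4, C5, and C6): 1 − (1 − 0.90640)(1 − 0.74080)(1 − 0.94460) = 0.99866
Series ([0.99866] and C7): 0.99866 × 0.81710 = 0.81601
Parallel ([0.97456], C3, and [0.81601]): 1 − (1 − 0.97456)(1 − 0.85720)(1 − 0.81601) = 0.999

0.999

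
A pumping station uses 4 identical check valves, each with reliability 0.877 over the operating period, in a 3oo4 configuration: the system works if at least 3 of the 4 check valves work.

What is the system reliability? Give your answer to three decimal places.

0.923

R = Σ_{i=3}^{4} C(4,i) p^i (1−p)^{4−i} with p = 0.877
C(4,3)·0.877^3·0.123^1 = 0.33187
C(4,4)·0.877^4·0.123^0 = 0.59156
Sum = 0.923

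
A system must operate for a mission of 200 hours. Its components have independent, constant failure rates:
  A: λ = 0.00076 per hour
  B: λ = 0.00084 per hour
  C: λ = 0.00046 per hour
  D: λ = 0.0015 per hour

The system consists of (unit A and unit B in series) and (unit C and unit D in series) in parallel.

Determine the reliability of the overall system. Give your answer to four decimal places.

R(A) = exp(−0.00076 × 200) = 0.858988
R(B) = exp(−0.00084 × 200) = 0.845354
R(C) = exp(−0.00046 × 200) = 0.912105
R(D) = exp(−0.0015 × 200) = 0.740818
Series (A and B): 0.858988 × 0.845354 = 0.726149
Series (C and D): 0.912105 × 0.740818 = 0.675704
Parallel ([0.726149] and [0.675704]): 1 − (1 − 0.726149)(1 − 0.675704) = 0.9112

0.9112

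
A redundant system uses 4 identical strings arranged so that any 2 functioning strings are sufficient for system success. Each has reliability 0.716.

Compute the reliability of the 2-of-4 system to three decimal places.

0.928

R = Σ_{i=2}^{4} C(4,i) p^i (1−p)^{4−i} with p = 0.716
C(4,2)·0.716^2·0.284^2 = 0.24809
C(4,3)·0.716^3·0.284^1 = 0.41698
C(4,4)·0.716^4·0.284^0 = 0.26282
Sum = 0.928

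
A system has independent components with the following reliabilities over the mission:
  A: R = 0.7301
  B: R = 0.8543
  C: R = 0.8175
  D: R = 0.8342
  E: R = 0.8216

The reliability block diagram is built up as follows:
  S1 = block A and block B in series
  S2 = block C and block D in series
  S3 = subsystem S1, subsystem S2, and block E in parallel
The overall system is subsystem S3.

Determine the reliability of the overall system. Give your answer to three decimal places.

0.979

Series (A and B): 0.73010 × 0.85430 = 0.62372
Series (C and D): 0.81750 × 0.83420 = 0.68196
Parallel ([0.62372], [0.68196], and E): 1 − (1 − 0.62372)(1 − 0.68196)(1 − 0.82160) = 0.979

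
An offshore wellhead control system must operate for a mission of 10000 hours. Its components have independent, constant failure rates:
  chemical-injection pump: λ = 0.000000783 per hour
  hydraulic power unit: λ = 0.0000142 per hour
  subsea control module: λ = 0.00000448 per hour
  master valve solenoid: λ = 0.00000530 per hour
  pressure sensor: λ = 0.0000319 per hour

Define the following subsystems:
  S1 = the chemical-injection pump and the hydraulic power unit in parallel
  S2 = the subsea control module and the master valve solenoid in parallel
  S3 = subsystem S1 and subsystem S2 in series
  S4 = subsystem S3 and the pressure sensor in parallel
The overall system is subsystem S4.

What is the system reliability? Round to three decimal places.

R(chemical-injection pump) = exp(−0.000000783 × 10000) = 0.99220
R(hydraulic power unit) = exp(−0.0000142 × 10000) = 0.86762
R(subsea control module) = exp(−0.00000448 × 10000) = 0.95619
R(master valve solenoid) = exp(−0.00000530 × 10000) = 0.94838
R(pressure sensor) = exp(−0.0000319 × 10000) = 0.72688
Parallel (chemical-injection pump and hydraulic power unit): 1 − (1 − 0.99220)(1 − 0.86762) = 0.99897
Parallel (subsea control module and master valve solenoid): 1 − (1 − 0.95619)(1 − 0.94838) = 0.99774
Series ([0.99897] and [0.99774]): 0.99897 × 0.99774 = 0.99671
Parallel ([0.99671] and pressure sensor): 1 − (1 − 0.99671)(1 − 0.72688) = 0.999

0.999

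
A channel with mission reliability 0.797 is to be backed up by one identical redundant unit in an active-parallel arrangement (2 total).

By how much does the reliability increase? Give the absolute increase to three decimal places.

0.162

R_before = 0.797
R_after = 1 − (1 − 0.797)^2 = 0.959
ΔR = 0.959 − 0.797 = 0.162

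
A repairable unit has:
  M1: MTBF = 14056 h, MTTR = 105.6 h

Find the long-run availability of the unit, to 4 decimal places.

A(M1) = MTBF/(MTBF+MTTR) = 14056/(14056+105.6) = 0.9925

0.9925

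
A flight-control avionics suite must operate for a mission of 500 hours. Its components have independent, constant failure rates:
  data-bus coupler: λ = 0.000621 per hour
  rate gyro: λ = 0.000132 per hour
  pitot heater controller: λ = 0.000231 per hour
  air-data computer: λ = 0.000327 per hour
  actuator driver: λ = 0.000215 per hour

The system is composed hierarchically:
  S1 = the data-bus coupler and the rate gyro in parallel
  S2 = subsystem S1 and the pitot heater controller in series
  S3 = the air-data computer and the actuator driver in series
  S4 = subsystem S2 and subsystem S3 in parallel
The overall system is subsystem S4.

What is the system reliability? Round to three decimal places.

R(data-bus coupler) = exp(−0.000621 × 500) = 0.73308
R(rate gyro) = exp(−0.000132 × 500) = 0.93613
R(pitot heater controller) = exp(−0.000231 × 500) = 0.89092
R(air-data computer) = exp(−0.000327 × 500) = 0.84917
R(actuator driver) = exp(−0.000215 × 500) = 0.89808
Parallel (data-bus coupler and rate gyro): 1 − (1 − 0.73308)(1 − 0.93613) = 0.98295
Series ([0.98295] and pitot heater controller): 0.98295 × 0.89092 = 0.87573
Series (air-data computer and actuator driver): 0.84917 × 0.89808 = 0.76262
Parallel ([0.87573] and [0.76262]): 1 − (1 − 0.87573)(1 − 0.76262) = 0.971

0.971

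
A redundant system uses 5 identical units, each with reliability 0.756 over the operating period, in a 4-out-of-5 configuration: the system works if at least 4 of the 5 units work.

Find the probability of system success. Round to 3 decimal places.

R = Σ_{i=4}^{5} C(5,i) p^i (1−p)^{5−i} with p = 0.756
C(5,4)·0.756^4·0.244^1 = 0.39852
C(5,5)·0.756^5·0.244^0 = 0.24695
Sum = 0.645

0.645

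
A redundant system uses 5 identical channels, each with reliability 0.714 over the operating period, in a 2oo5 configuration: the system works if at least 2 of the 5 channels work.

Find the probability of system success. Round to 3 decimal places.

R = Σ_{i=2}^{5} C(5,i) p^i (1−p)^{5−i} with p = 0.714
C(5,2)·0.714^2·0.286^3 = 0.11926
C(5,3)·0.714^3·0.286^2 = 0.29773
C(5,4)·0.714^4·0.286^1 = 0.37165
C(5,5)·0.714^5·0.286^0 = 0.18556
Sum = 0.974

0.974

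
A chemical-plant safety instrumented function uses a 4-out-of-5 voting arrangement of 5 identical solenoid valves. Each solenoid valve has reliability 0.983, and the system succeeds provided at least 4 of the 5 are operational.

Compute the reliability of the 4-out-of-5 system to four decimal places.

R = Σ_{i=4}^{5} C(5,i) p^i (1−p)^{5−i} with p = 0.983
C(5,4)·0.983^4·0.017^1 = 0.079366
C(5,5)·0.983^5·0.017^0 = 0.917841
Sum = 0.9972

0.9972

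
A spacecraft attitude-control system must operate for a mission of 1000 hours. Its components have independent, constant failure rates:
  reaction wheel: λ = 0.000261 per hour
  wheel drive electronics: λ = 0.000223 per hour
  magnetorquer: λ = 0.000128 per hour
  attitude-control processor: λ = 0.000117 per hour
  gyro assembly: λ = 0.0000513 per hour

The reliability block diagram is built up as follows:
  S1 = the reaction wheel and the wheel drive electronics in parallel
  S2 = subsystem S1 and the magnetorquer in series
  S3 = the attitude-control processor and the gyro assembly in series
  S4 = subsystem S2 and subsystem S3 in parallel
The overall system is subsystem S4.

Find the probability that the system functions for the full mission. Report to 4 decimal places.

0.9751

R(reaction wheel) = exp(−0.000261 × 1000) = 0.770281
R(wheel drive electronics) = exp(−0.000223 × 1000) = 0.800115
R(magnetorquer) = exp(−0.000128 × 1000) = 0.879853
R(attitude-control processor) = exp(−0.000117 × 1000) = 0.889585
R(gyro assembly) = exp(−0.0000513 × 1000) = 0.949994
Parallel (reaction wheel and wheel drive electronics): 1 − (1 − 0.770281)(1 − 0.800115) = 0.954083
Series ([0.954083] and magnetorquer): 0.954083 × 0.879853 = 0.839453
Series (attitude-control processor and gyro assembly): 0.889585 × 0.949994 = 0.845100
Parallel ([0.839453] and [0.845100]): 1 − (1 − 0.839453)(1 − 0.845100) = 0.9751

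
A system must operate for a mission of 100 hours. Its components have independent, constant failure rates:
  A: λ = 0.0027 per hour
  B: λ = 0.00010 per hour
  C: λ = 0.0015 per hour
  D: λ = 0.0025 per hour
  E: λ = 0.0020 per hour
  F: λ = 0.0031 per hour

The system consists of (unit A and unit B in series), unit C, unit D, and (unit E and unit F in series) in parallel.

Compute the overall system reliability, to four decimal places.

R(A) = exp(−0.0027 × 100) = 0.763379
R(B) = exp(−0.00010 × 100) = 0.990050
R(C) = exp(−0.0015 × 100) = 0.860708
R(D) = exp(−0.0025 × 100) = 0.778801
R(E) = exp(−0.0020 × 100) = 0.818731
R(F) = exp(−0.0031 × 100) = 0.733447
Series (A and B): 0.763379 × 0.990050 = 0.755783
Series (E and F): 0.818731 × 0.733447 = 0.600496
Parallel ([0.755783], C, D, and [0.600496]): 1 − (1 − 0.755783)(1 − 0.860708)(1 − 0.778801)(1 − 0.600496) = 0.9970

0.9970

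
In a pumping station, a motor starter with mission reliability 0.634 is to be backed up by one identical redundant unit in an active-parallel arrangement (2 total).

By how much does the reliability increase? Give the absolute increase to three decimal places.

0.232

R_before = 0.634
R_after = 1 − (1 − 0.634)^2 = 0.866
ΔR = 0.866 − 0.634 = 0.232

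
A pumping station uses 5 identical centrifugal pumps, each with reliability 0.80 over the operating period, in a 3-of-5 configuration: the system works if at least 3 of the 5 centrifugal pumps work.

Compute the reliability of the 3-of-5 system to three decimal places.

0.942

R = Σ_{i=3}^{5} C(5,i) p^i (1−p)^{5−i} with p = 0.80
C(5,3)·0.80^3·0.20^2 = 0.20480
C(5,4)·0.80^4·0.20^1 = 0.40960
C(5,5)·0.80^5·0.20^0 = 0.32768
Sum = 0.942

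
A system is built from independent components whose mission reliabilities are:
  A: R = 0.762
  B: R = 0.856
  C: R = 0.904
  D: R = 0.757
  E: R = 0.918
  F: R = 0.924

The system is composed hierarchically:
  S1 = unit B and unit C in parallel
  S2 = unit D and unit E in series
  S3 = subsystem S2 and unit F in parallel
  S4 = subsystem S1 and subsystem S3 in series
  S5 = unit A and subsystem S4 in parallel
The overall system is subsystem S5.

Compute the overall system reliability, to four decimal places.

0.9913

Parallel (B and C): 1 − (1 − 0.856000)(1 − 0.904000) = 0.986176
Series (D and E): 0.757000 × 0.918000 = 0.694926
Parallel ([0.694926] and F): 1 − (1 − 0.694926)(1 − 0.924000) = 0.976814
Series ([0.986176] and [0.976814]): 0.986176 × 0.976814 = 0.963311
Parallel (A and [0.963311]): 1 − (1 − 0.762000)(1 − 0.963311) = 0.9913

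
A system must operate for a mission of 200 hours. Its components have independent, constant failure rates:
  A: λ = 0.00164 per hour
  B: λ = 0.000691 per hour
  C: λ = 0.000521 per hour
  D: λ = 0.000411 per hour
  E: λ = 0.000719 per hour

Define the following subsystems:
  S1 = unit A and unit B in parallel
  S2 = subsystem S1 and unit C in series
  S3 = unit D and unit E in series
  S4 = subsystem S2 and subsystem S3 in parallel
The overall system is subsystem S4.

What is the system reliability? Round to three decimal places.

R(A) = exp(−0.00164 × 200) = 0.72036
R(B) = exp(−0.000691 × 200) = 0.87092
R(C) = exp(−0.000521 × 200) = 0.90105
R(D) = exp(−0.000411 × 200) = 0.92109
R(E) = exp(−0.000719 × 200) = 0.86606
Parallel (A and B): 1 − (1 − 0.72036)(1 − 0.87092) = 0.96390
Series ([0.96390] and C): 0.96390 × 0.90105 = 0.86852
Series (D and E): 0.92109 × 0.86606 = 0.79772
Parallel ([0.86852] and [0.79772]): 1 − (1 − 0.86852)(1 − 0.79772) = 0.973

0.973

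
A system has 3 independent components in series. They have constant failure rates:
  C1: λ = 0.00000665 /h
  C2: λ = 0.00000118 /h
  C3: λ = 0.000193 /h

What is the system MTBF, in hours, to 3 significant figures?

Series of exponential components: λ_sys = Σ λ_i
λ_sys = 0.00000665 + 0.00000118 + 0.000193 = 2.0083e-04 /h
MTBF = 1 / λ_sys = 4980 h

4980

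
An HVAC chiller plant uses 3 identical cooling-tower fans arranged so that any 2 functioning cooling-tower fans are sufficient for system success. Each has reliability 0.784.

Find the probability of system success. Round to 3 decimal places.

R = Σ_{i=2}^{3} C(3,i) p^i (1−p)^{3−i} with p = 0.784
C(3,2)·0.784^2·0.216^1 = 0.39830
C(3,3)·0.784^3·0.216^0 = 0.48189
Sum = 0.880

0.880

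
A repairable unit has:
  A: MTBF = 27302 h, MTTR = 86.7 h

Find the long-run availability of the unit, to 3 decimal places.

A(A) = MTBF/(MTBF+MTTR) = 27302/(27302+86.7) = 0.997

0.997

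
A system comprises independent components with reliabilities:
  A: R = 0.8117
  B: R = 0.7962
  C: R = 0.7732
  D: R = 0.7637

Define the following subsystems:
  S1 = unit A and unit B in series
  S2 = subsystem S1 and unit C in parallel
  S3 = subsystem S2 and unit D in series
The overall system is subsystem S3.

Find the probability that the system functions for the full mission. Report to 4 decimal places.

Series (A and B): 0.811700 × 0.796200 = 0.646276
Parallel ([0.646276] and C): 1 − (1 − 0.646276)(1 − 0.773200) = 0.919775
Series ([0.919775] and D): 0.919775 × 0.763700 = 0.7024

0.7024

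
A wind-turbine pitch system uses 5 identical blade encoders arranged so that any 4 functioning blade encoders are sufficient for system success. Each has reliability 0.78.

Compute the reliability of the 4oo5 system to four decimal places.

R = Σ_{i=4}^{5} C(5,i) p^i (1−p)^{5−i} with p = 0.78
C(5,4)·0.78^4·0.22^1 = 0.407166
C(5,5)·0.78^5·0.22^0 = 0.288717
Sum = 0.6959

0.6959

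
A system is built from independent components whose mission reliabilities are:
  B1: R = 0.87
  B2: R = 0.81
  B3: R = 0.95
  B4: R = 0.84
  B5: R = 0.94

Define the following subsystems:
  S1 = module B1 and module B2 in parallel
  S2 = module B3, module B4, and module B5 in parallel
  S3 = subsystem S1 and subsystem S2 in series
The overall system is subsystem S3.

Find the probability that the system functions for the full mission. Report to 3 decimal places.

0.975

Parallel (B1 and B2): 1 − (1 − 0.87000)(1 − 0.81000) = 0.97530
Parallel (B3, B4, and B5): 1 − (1 − 0.95000)(1 − 0.84000)(1 − 0.94000) = 0.99952
Series ([0.97530] and [0.99952]): 0.97530 × 0.99952 = 0.975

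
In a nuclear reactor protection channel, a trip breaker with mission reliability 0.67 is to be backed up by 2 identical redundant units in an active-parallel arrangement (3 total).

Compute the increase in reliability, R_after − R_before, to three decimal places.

R_before = 0.67
R_after = 1 − (1 − 0.67)^3 = 0.964
ΔR = 0.964 − 0.67 = 0.294

0.294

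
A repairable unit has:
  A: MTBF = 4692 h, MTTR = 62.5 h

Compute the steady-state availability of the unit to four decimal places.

A(A) = MTBF/(MTBF+MTTR) = 4692/(4692+62.5) = 0.9869

0.9869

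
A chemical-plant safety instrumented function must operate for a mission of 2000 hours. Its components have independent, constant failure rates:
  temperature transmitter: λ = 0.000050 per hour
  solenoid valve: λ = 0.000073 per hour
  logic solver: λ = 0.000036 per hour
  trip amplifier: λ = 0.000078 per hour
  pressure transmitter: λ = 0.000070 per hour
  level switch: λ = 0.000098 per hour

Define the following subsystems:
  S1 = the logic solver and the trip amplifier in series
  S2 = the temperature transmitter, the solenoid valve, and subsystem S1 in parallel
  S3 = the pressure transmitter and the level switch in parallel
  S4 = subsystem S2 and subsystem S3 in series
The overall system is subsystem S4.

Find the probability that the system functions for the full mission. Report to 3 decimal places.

R(temperature transmitter) = exp(−0.000050 × 2000) = 0.90484
R(solenoid valve) = exp(−0.000073 × 2000) = 0.86416
R(logic solver) = exp(−0.000036 × 2000) = 0.93053
R(trip amplifier) = exp(−0.000078 × 2000) = 0.85556
R(pressure transmitter) = exp(−0.000070 × 2000) = 0.86936
R(level switch) = exp(−0.000098 × 2000) = 0.82201
Series (logic solver and trip amplifier): 0.93053 × 0.85556 = 0.79612
Parallel (temperature transmitter, solenoid valve, and [0.79612]): 1 − (1 − 0.90484)(1 − 0.86416)(1 − 0.79612) = 0.99736
Parallel (pressure transmitter and level switch): 1 − (1 − 0.86936)(1 − 0.82201) = 0.97675
Series ([0.99736] and [0.97675]): 0.99736 × 0.97675 = 0.974

0.974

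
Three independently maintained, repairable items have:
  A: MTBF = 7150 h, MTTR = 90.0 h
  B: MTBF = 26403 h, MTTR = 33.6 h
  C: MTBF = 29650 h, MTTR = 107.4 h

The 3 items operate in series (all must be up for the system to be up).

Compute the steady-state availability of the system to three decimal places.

A(A) = MTBF/(MTBF+MTTR) = 7150/(7150+90.0) = 0.987569
A(B) = MTBF/(MTBF+MTTR) = 26403/(26403+33.6) = 0.998729
A(C) = MTBF/(MTBF+MTTR) = 29650/(29650+107.4) = 0.996391
Series availability: 0.987569 × 0.998729 × 0.996391 = 0.983

0.983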